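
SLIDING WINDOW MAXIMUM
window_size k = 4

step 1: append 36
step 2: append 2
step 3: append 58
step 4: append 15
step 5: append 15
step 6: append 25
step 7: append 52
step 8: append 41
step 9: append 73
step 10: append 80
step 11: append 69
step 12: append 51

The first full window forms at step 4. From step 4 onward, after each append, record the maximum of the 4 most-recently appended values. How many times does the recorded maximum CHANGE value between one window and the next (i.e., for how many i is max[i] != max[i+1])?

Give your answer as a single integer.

step 1: append 36 -> window=[36] (not full yet)
step 2: append 2 -> window=[36, 2] (not full yet)
step 3: append 58 -> window=[36, 2, 58] (not full yet)
step 4: append 15 -> window=[36, 2, 58, 15] -> max=58
step 5: append 15 -> window=[2, 58, 15, 15] -> max=58
step 6: append 25 -> window=[58, 15, 15, 25] -> max=58
step 7: append 52 -> window=[15, 15, 25, 52] -> max=52
step 8: append 41 -> window=[15, 25, 52, 41] -> max=52
step 9: append 73 -> window=[25, 52, 41, 73] -> max=73
step 10: append 80 -> window=[52, 41, 73, 80] -> max=80
step 11: append 69 -> window=[41, 73, 80, 69] -> max=80
step 12: append 51 -> window=[73, 80, 69, 51] -> max=80
Recorded maximums: 58 58 58 52 52 73 80 80 80
Changes between consecutive maximums: 3

Answer: 3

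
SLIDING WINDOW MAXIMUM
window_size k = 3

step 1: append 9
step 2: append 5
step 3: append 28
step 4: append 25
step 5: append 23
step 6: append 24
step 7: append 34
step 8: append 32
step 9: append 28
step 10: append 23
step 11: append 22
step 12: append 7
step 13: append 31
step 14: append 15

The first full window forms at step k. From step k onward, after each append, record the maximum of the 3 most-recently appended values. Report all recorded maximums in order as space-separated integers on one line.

Answer: 28 28 28 25 34 34 34 32 28 23 31 31

Derivation:
step 1: append 9 -> window=[9] (not full yet)
step 2: append 5 -> window=[9, 5] (not full yet)
step 3: append 28 -> window=[9, 5, 28] -> max=28
step 4: append 25 -> window=[5, 28, 25] -> max=28
step 5: append 23 -> window=[28, 25, 23] -> max=28
step 6: append 24 -> window=[25, 23, 24] -> max=25
step 7: append 34 -> window=[23, 24, 34] -> max=34
step 8: append 32 -> window=[24, 34, 32] -> max=34
step 9: append 28 -> window=[34, 32, 28] -> max=34
step 10: append 23 -> window=[32, 28, 23] -> max=32
step 11: append 22 -> window=[28, 23, 22] -> max=28
step 12: append 7 -> window=[23, 22, 7] -> max=23
step 13: append 31 -> window=[22, 7, 31] -> max=31
step 14: append 15 -> window=[7, 31, 15] -> max=31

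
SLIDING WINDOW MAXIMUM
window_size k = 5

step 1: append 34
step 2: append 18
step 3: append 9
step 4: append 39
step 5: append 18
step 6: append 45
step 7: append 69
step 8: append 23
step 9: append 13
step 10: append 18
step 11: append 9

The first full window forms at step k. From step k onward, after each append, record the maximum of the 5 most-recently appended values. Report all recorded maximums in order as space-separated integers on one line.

Answer: 39 45 69 69 69 69 69

Derivation:
step 1: append 34 -> window=[34] (not full yet)
step 2: append 18 -> window=[34, 18] (not full yet)
step 3: append 9 -> window=[34, 18, 9] (not full yet)
step 4: append 39 -> window=[34, 18, 9, 39] (not full yet)
step 5: append 18 -> window=[34, 18, 9, 39, 18] -> max=39
step 6: append 45 -> window=[18, 9, 39, 18, 45] -> max=45
step 7: append 69 -> window=[9, 39, 18, 45, 69] -> max=69
step 8: append 23 -> window=[39, 18, 45, 69, 23] -> max=69
step 9: append 13 -> window=[18, 45, 69, 23, 13] -> max=69
step 10: append 18 -> window=[45, 69, 23, 13, 18] -> max=69
step 11: append 9 -> window=[69, 23, 13, 18, 9] -> max=69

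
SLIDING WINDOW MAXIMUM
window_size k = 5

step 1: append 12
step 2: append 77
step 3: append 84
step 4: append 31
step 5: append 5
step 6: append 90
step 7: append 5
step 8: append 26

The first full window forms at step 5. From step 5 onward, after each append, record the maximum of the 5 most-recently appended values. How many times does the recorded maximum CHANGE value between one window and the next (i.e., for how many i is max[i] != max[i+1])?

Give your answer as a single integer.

step 1: append 12 -> window=[12] (not full yet)
step 2: append 77 -> window=[12, 77] (not full yet)
step 3: append 84 -> window=[12, 77, 84] (not full yet)
step 4: append 31 -> window=[12, 77, 84, 31] (not full yet)
step 5: append 5 -> window=[12, 77, 84, 31, 5] -> max=84
step 6: append 90 -> window=[77, 84, 31, 5, 90] -> max=90
step 7: append 5 -> window=[84, 31, 5, 90, 5] -> max=90
step 8: append 26 -> window=[31, 5, 90, 5, 26] -> max=90
Recorded maximums: 84 90 90 90
Changes between consecutive maximums: 1

Answer: 1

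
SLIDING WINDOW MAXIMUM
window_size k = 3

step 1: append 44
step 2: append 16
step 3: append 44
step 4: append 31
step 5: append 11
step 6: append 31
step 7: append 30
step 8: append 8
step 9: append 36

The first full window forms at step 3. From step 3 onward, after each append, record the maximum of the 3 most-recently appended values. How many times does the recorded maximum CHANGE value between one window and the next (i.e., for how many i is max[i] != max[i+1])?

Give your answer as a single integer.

Answer: 2

Derivation:
step 1: append 44 -> window=[44] (not full yet)
step 2: append 16 -> window=[44, 16] (not full yet)
step 3: append 44 -> window=[44, 16, 44] -> max=44
step 4: append 31 -> window=[16, 44, 31] -> max=44
step 5: append 11 -> window=[44, 31, 11] -> max=44
step 6: append 31 -> window=[31, 11, 31] -> max=31
step 7: append 30 -> window=[11, 31, 30] -> max=31
step 8: append 8 -> window=[31, 30, 8] -> max=31
step 9: append 36 -> window=[30, 8, 36] -> max=36
Recorded maximums: 44 44 44 31 31 31 36
Changes between consecutive maximums: 2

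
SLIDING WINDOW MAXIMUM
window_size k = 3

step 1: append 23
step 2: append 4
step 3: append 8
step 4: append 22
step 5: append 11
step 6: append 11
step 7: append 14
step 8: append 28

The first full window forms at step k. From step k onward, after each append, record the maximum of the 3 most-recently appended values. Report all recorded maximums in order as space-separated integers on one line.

Answer: 23 22 22 22 14 28

Derivation:
step 1: append 23 -> window=[23] (not full yet)
step 2: append 4 -> window=[23, 4] (not full yet)
step 3: append 8 -> window=[23, 4, 8] -> max=23
step 4: append 22 -> window=[4, 8, 22] -> max=22
step 5: append 11 -> window=[8, 22, 11] -> max=22
step 6: append 11 -> window=[22, 11, 11] -> max=22
step 7: append 14 -> window=[11, 11, 14] -> max=14
step 8: append 28 -> window=[11, 14, 28] -> max=28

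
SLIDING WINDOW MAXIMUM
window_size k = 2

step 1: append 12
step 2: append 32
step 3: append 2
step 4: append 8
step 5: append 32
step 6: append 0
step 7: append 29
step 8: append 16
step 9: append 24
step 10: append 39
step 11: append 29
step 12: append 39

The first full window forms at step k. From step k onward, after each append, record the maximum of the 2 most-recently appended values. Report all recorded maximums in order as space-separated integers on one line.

Answer: 32 32 8 32 32 29 29 24 39 39 39

Derivation:
step 1: append 12 -> window=[12] (not full yet)
step 2: append 32 -> window=[12, 32] -> max=32
step 3: append 2 -> window=[32, 2] -> max=32
step 4: append 8 -> window=[2, 8] -> max=8
step 5: append 32 -> window=[8, 32] -> max=32
step 6: append 0 -> window=[32, 0] -> max=32
step 7: append 29 -> window=[0, 29] -> max=29
step 8: append 16 -> window=[29, 16] -> max=29
step 9: append 24 -> window=[16, 24] -> max=24
step 10: append 39 -> window=[24, 39] -> max=39
step 11: append 29 -> window=[39, 29] -> max=39
step 12: append 39 -> window=[29, 39] -> max=39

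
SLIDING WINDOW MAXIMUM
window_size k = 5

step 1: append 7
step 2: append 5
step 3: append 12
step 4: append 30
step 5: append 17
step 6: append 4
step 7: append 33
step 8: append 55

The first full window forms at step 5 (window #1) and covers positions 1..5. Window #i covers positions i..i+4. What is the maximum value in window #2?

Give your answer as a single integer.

Answer: 30

Derivation:
step 1: append 7 -> window=[7] (not full yet)
step 2: append 5 -> window=[7, 5] (not full yet)
step 3: append 12 -> window=[7, 5, 12] (not full yet)
step 4: append 30 -> window=[7, 5, 12, 30] (not full yet)
step 5: append 17 -> window=[7, 5, 12, 30, 17] -> max=30
step 6: append 4 -> window=[5, 12, 30, 17, 4] -> max=30
Window #2 max = 30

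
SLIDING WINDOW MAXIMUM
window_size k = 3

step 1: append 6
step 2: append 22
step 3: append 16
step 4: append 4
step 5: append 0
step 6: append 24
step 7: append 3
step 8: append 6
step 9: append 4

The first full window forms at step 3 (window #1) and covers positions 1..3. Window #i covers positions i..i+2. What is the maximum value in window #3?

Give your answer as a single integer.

Answer: 16

Derivation:
step 1: append 6 -> window=[6] (not full yet)
step 2: append 22 -> window=[6, 22] (not full yet)
step 3: append 16 -> window=[6, 22, 16] -> max=22
step 4: append 4 -> window=[22, 16, 4] -> max=22
step 5: append 0 -> window=[16, 4, 0] -> max=16
Window #3 max = 16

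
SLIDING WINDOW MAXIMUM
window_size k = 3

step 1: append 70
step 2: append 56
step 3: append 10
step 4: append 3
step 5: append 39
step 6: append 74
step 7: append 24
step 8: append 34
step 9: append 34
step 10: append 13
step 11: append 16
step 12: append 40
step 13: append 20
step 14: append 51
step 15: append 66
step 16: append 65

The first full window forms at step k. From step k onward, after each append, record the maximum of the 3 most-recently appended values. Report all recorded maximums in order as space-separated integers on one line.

step 1: append 70 -> window=[70] (not full yet)
step 2: append 56 -> window=[70, 56] (not full yet)
step 3: append 10 -> window=[70, 56, 10] -> max=70
step 4: append 3 -> window=[56, 10, 3] -> max=56
step 5: append 39 -> window=[10, 3, 39] -> max=39
step 6: append 74 -> window=[3, 39, 74] -> max=74
step 7: append 24 -> window=[39, 74, 24] -> max=74
step 8: append 34 -> window=[74, 24, 34] -> max=74
step 9: append 34 -> window=[24, 34, 34] -> max=34
step 10: append 13 -> window=[34, 34, 13] -> max=34
step 11: append 16 -> window=[34, 13, 16] -> max=34
step 12: append 40 -> window=[13, 16, 40] -> max=40
step 13: append 20 -> window=[16, 40, 20] -> max=40
step 14: append 51 -> window=[40, 20, 51] -> max=51
step 15: append 66 -> window=[20, 51, 66] -> max=66
step 16: append 65 -> window=[51, 66, 65] -> max=66

Answer: 70 56 39 74 74 74 34 34 34 40 40 51 66 66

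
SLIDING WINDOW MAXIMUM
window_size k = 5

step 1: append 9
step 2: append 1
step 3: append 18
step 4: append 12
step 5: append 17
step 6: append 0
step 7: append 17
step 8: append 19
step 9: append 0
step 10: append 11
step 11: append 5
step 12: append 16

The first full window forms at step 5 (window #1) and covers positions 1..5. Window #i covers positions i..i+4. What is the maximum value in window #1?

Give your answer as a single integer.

step 1: append 9 -> window=[9] (not full yet)
step 2: append 1 -> window=[9, 1] (not full yet)
step 3: append 18 -> window=[9, 1, 18] (not full yet)
step 4: append 12 -> window=[9, 1, 18, 12] (not full yet)
step 5: append 17 -> window=[9, 1, 18, 12, 17] -> max=18
Window #1 max = 18

Answer: 18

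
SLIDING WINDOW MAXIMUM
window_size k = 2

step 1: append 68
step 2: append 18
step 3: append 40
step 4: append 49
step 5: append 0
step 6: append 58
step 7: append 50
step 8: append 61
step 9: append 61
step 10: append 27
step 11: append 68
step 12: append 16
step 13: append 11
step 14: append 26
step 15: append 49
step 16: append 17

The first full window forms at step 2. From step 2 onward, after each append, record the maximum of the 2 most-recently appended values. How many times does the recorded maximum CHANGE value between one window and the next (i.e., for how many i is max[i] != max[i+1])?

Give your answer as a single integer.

step 1: append 68 -> window=[68] (not full yet)
step 2: append 18 -> window=[68, 18] -> max=68
step 3: append 40 -> window=[18, 40] -> max=40
step 4: append 49 -> window=[40, 49] -> max=49
step 5: append 0 -> window=[49, 0] -> max=49
step 6: append 58 -> window=[0, 58] -> max=58
step 7: append 50 -> window=[58, 50] -> max=58
step 8: append 61 -> window=[50, 61] -> max=61
step 9: append 61 -> window=[61, 61] -> max=61
step 10: append 27 -> window=[61, 27] -> max=61
step 11: append 68 -> window=[27, 68] -> max=68
step 12: append 16 -> window=[68, 16] -> max=68
step 13: append 11 -> window=[16, 11] -> max=16
step 14: append 26 -> window=[11, 26] -> max=26
step 15: append 49 -> window=[26, 49] -> max=49
step 16: append 17 -> window=[49, 17] -> max=49
Recorded maximums: 68 40 49 49 58 58 61 61 61 68 68 16 26 49 49
Changes between consecutive maximums: 8

Answer: 8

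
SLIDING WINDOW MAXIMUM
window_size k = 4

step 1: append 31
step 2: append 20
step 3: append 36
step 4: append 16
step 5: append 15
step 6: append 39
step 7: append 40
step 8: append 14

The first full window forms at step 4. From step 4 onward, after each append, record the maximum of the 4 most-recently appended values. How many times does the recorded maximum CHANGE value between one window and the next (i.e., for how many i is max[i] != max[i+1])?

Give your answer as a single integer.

step 1: append 31 -> window=[31] (not full yet)
step 2: append 20 -> window=[31, 20] (not full yet)
step 3: append 36 -> window=[31, 20, 36] (not full yet)
step 4: append 16 -> window=[31, 20, 36, 16] -> max=36
step 5: append 15 -> window=[20, 36, 16, 15] -> max=36
step 6: append 39 -> window=[36, 16, 15, 39] -> max=39
step 7: append 40 -> window=[16, 15, 39, 40] -> max=40
step 8: append 14 -> window=[15, 39, 40, 14] -> max=40
Recorded maximums: 36 36 39 40 40
Changes between consecutive maximums: 2

Answer: 2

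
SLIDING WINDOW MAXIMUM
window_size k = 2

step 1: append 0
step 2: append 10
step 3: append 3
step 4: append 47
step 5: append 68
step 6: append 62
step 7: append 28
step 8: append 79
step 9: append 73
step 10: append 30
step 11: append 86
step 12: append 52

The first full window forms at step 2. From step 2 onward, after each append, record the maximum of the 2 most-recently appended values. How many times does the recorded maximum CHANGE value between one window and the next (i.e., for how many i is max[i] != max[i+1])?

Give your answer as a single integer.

step 1: append 0 -> window=[0] (not full yet)
step 2: append 10 -> window=[0, 10] -> max=10
step 3: append 3 -> window=[10, 3] -> max=10
step 4: append 47 -> window=[3, 47] -> max=47
step 5: append 68 -> window=[47, 68] -> max=68
step 6: append 62 -> window=[68, 62] -> max=68
step 7: append 28 -> window=[62, 28] -> max=62
step 8: append 79 -> window=[28, 79] -> max=79
step 9: append 73 -> window=[79, 73] -> max=79
step 10: append 30 -> window=[73, 30] -> max=73
step 11: append 86 -> window=[30, 86] -> max=86
step 12: append 52 -> window=[86, 52] -> max=86
Recorded maximums: 10 10 47 68 68 62 79 79 73 86 86
Changes between consecutive maximums: 6

Answer: 6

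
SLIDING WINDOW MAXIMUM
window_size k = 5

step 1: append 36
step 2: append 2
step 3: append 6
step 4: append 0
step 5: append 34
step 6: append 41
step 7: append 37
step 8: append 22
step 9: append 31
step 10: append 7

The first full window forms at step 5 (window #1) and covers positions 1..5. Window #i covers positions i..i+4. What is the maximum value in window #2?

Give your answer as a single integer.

step 1: append 36 -> window=[36] (not full yet)
step 2: append 2 -> window=[36, 2] (not full yet)
step 3: append 6 -> window=[36, 2, 6] (not full yet)
step 4: append 0 -> window=[36, 2, 6, 0] (not full yet)
step 5: append 34 -> window=[36, 2, 6, 0, 34] -> max=36
step 6: append 41 -> window=[2, 6, 0, 34, 41] -> max=41
Window #2 max = 41

Answer: 41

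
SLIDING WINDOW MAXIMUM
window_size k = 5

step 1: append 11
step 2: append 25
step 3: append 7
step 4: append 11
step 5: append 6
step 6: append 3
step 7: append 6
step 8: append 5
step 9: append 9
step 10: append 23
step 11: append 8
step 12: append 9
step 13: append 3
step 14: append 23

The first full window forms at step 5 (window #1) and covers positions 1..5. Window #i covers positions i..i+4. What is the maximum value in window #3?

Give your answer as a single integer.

step 1: append 11 -> window=[11] (not full yet)
step 2: append 25 -> window=[11, 25] (not full yet)
step 3: append 7 -> window=[11, 25, 7] (not full yet)
step 4: append 11 -> window=[11, 25, 7, 11] (not full yet)
step 5: append 6 -> window=[11, 25, 7, 11, 6] -> max=25
step 6: append 3 -> window=[25, 7, 11, 6, 3] -> max=25
step 7: append 6 -> window=[7, 11, 6, 3, 6] -> max=11
Window #3 max = 11

Answer: 11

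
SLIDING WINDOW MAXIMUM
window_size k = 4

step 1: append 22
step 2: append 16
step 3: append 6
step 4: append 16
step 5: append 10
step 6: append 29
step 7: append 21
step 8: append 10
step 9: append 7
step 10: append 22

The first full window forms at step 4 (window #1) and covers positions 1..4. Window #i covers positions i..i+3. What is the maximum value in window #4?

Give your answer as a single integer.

step 1: append 22 -> window=[22] (not full yet)
step 2: append 16 -> window=[22, 16] (not full yet)
step 3: append 6 -> window=[22, 16, 6] (not full yet)
step 4: append 16 -> window=[22, 16, 6, 16] -> max=22
step 5: append 10 -> window=[16, 6, 16, 10] -> max=16
step 6: append 29 -> window=[6, 16, 10, 29] -> max=29
step 7: append 21 -> window=[16, 10, 29, 21] -> max=29
Window #4 max = 29

Answer: 29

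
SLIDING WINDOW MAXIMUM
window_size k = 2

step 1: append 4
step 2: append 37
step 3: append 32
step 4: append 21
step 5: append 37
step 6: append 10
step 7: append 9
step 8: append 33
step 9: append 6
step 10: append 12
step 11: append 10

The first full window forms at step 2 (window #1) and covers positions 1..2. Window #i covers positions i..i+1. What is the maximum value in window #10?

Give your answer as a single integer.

Answer: 12

Derivation:
step 1: append 4 -> window=[4] (not full yet)
step 2: append 37 -> window=[4, 37] -> max=37
step 3: append 32 -> window=[37, 32] -> max=37
step 4: append 21 -> window=[32, 21] -> max=32
step 5: append 37 -> window=[21, 37] -> max=37
step 6: append 10 -> window=[37, 10] -> max=37
step 7: append 9 -> window=[10, 9] -> max=10
step 8: append 33 -> window=[9, 33] -> max=33
step 9: append 6 -> window=[33, 6] -> max=33
step 10: append 12 -> window=[6, 12] -> max=12
step 11: append 10 -> window=[12, 10] -> max=12
Window #10 max = 12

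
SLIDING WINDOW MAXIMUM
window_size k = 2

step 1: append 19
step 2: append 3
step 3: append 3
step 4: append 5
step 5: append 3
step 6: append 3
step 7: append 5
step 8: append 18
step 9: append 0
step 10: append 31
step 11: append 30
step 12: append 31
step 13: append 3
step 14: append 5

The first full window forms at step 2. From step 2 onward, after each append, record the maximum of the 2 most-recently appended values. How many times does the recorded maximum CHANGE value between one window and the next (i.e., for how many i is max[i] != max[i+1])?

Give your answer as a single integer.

step 1: append 19 -> window=[19] (not full yet)
step 2: append 3 -> window=[19, 3] -> max=19
step 3: append 3 -> window=[3, 3] -> max=3
step 4: append 5 -> window=[3, 5] -> max=5
step 5: append 3 -> window=[5, 3] -> max=5
step 6: append 3 -> window=[3, 3] -> max=3
step 7: append 5 -> window=[3, 5] -> max=5
step 8: append 18 -> window=[5, 18] -> max=18
step 9: append 0 -> window=[18, 0] -> max=18
step 10: append 31 -> window=[0, 31] -> max=31
step 11: append 30 -> window=[31, 30] -> max=31
step 12: append 31 -> window=[30, 31] -> max=31
step 13: append 3 -> window=[31, 3] -> max=31
step 14: append 5 -> window=[3, 5] -> max=5
Recorded maximums: 19 3 5 5 3 5 18 18 31 31 31 31 5
Changes between consecutive maximums: 7

Answer: 7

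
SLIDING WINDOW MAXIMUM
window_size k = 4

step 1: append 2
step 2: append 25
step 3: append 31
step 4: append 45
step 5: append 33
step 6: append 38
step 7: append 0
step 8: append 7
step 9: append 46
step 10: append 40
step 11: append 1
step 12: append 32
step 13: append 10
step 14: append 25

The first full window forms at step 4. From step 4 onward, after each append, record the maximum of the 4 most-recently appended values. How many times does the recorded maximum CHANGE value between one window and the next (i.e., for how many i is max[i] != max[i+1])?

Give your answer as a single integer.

Answer: 4

Derivation:
step 1: append 2 -> window=[2] (not full yet)
step 2: append 25 -> window=[2, 25] (not full yet)
step 3: append 31 -> window=[2, 25, 31] (not full yet)
step 4: append 45 -> window=[2, 25, 31, 45] -> max=45
step 5: append 33 -> window=[25, 31, 45, 33] -> max=45
step 6: append 38 -> window=[31, 45, 33, 38] -> max=45
step 7: append 0 -> window=[45, 33, 38, 0] -> max=45
step 8: append 7 -> window=[33, 38, 0, 7] -> max=38
step 9: append 46 -> window=[38, 0, 7, 46] -> max=46
step 10: append 40 -> window=[0, 7, 46, 40] -> max=46
step 11: append 1 -> window=[7, 46, 40, 1] -> max=46
step 12: append 32 -> window=[46, 40, 1, 32] -> max=46
step 13: append 10 -> window=[40, 1, 32, 10] -> max=40
step 14: append 25 -> window=[1, 32, 10, 25] -> max=32
Recorded maximums: 45 45 45 45 38 46 46 46 46 40 32
Changes between consecutive maximums: 4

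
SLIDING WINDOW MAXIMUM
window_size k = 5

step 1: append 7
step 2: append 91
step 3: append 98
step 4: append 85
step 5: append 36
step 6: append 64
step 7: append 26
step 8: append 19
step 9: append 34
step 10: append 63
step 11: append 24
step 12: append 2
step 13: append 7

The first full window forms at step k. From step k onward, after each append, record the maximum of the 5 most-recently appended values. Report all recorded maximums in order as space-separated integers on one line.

step 1: append 7 -> window=[7] (not full yet)
step 2: append 91 -> window=[7, 91] (not full yet)
step 3: append 98 -> window=[7, 91, 98] (not full yet)
step 4: append 85 -> window=[7, 91, 98, 85] (not full yet)
step 5: append 36 -> window=[7, 91, 98, 85, 36] -> max=98
step 6: append 64 -> window=[91, 98, 85, 36, 64] -> max=98
step 7: append 26 -> window=[98, 85, 36, 64, 26] -> max=98
step 8: append 19 -> window=[85, 36, 64, 26, 19] -> max=85
step 9: append 34 -> window=[36, 64, 26, 19, 34] -> max=64
step 10: append 63 -> window=[64, 26, 19, 34, 63] -> max=64
step 11: append 24 -> window=[26, 19, 34, 63, 24] -> max=63
step 12: append 2 -> window=[19, 34, 63, 24, 2] -> max=63
step 13: append 7 -> window=[34, 63, 24, 2, 7] -> max=63

Answer: 98 98 98 85 64 64 63 63 63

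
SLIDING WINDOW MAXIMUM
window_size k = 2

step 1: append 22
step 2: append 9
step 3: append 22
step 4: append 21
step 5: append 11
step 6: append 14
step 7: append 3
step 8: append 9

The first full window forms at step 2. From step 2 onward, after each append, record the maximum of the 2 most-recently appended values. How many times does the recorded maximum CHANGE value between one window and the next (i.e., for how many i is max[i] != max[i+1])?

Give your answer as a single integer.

Answer: 3

Derivation:
step 1: append 22 -> window=[22] (not full yet)
step 2: append 9 -> window=[22, 9] -> max=22
step 3: append 22 -> window=[9, 22] -> max=22
step 4: append 21 -> window=[22, 21] -> max=22
step 5: append 11 -> window=[21, 11] -> max=21
step 6: append 14 -> window=[11, 14] -> max=14
step 7: append 3 -> window=[14, 3] -> max=14
step 8: append 9 -> window=[3, 9] -> max=9
Recorded maximums: 22 22 22 21 14 14 9
Changes between consecutive maximums: 3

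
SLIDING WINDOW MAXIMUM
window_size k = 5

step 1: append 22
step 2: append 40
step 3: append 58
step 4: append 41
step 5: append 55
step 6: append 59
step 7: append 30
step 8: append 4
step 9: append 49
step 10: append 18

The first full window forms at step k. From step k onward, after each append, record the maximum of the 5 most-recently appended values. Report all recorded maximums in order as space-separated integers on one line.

step 1: append 22 -> window=[22] (not full yet)
step 2: append 40 -> window=[22, 40] (not full yet)
step 3: append 58 -> window=[22, 40, 58] (not full yet)
step 4: append 41 -> window=[22, 40, 58, 41] (not full yet)
step 5: append 55 -> window=[22, 40, 58, 41, 55] -> max=58
step 6: append 59 -> window=[40, 58, 41, 55, 59] -> max=59
step 7: append 30 -> window=[58, 41, 55, 59, 30] -> max=59
step 8: append 4 -> window=[41, 55, 59, 30, 4] -> max=59
step 9: append 49 -> window=[55, 59, 30, 4, 49] -> max=59
step 10: append 18 -> window=[59, 30, 4, 49, 18] -> max=59

Answer: 58 59 59 59 59 59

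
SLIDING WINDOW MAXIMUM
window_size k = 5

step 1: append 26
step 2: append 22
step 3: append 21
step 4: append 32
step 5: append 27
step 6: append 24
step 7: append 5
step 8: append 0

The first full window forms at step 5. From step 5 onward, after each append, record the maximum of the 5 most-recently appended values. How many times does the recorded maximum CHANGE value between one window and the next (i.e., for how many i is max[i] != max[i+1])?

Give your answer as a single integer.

step 1: append 26 -> window=[26] (not full yet)
step 2: append 22 -> window=[26, 22] (not full yet)
step 3: append 21 -> window=[26, 22, 21] (not full yet)
step 4: append 32 -> window=[26, 22, 21, 32] (not full yet)
step 5: append 27 -> window=[26, 22, 21, 32, 27] -> max=32
step 6: append 24 -> window=[22, 21, 32, 27, 24] -> max=32
step 7: append 5 -> window=[21, 32, 27, 24, 5] -> max=32
step 8: append 0 -> window=[32, 27, 24, 5, 0] -> max=32
Recorded maximums: 32 32 32 32
Changes between consecutive maximums: 0

Answer: 0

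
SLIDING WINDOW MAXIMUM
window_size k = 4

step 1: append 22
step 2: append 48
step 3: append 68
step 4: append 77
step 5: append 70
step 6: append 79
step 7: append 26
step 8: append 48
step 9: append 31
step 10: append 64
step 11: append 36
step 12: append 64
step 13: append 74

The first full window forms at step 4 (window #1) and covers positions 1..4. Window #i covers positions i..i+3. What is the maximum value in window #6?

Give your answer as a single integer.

step 1: append 22 -> window=[22] (not full yet)
step 2: append 48 -> window=[22, 48] (not full yet)
step 3: append 68 -> window=[22, 48, 68] (not full yet)
step 4: append 77 -> window=[22, 48, 68, 77] -> max=77
step 5: append 70 -> window=[48, 68, 77, 70] -> max=77
step 6: append 79 -> window=[68, 77, 70, 79] -> max=79
step 7: append 26 -> window=[77, 70, 79, 26] -> max=79
step 8: append 48 -> window=[70, 79, 26, 48] -> max=79
step 9: append 31 -> window=[79, 26, 48, 31] -> max=79
Window #6 max = 79

Answer: 79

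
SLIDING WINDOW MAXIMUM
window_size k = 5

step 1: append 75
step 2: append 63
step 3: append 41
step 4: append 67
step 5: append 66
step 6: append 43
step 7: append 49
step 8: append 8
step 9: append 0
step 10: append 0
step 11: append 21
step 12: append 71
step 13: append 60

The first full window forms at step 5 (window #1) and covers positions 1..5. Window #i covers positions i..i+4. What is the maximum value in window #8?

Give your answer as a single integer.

step 1: append 75 -> window=[75] (not full yet)
step 2: append 63 -> window=[75, 63] (not full yet)
step 3: append 41 -> window=[75, 63, 41] (not full yet)
step 4: append 67 -> window=[75, 63, 41, 67] (not full yet)
step 5: append 66 -> window=[75, 63, 41, 67, 66] -> max=75
step 6: append 43 -> window=[63, 41, 67, 66, 43] -> max=67
step 7: append 49 -> window=[41, 67, 66, 43, 49] -> max=67
step 8: append 8 -> window=[67, 66, 43, 49, 8] -> max=67
step 9: append 0 -> window=[66, 43, 49, 8, 0] -> max=66
step 10: append 0 -> window=[43, 49, 8, 0, 0] -> max=49
step 11: append 21 -> window=[49, 8, 0, 0, 21] -> max=49
step 12: append 71 -> window=[8, 0, 0, 21, 71] -> max=71
Window #8 max = 71

Answer: 71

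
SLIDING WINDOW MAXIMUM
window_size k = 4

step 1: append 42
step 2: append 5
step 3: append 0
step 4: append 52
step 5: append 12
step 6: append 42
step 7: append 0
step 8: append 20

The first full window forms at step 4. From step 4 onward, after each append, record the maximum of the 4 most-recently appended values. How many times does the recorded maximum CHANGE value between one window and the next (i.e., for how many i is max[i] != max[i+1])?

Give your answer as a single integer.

Answer: 1

Derivation:
step 1: append 42 -> window=[42] (not full yet)
step 2: append 5 -> window=[42, 5] (not full yet)
step 3: append 0 -> window=[42, 5, 0] (not full yet)
step 4: append 52 -> window=[42, 5, 0, 52] -> max=52
step 5: append 12 -> window=[5, 0, 52, 12] -> max=52
step 6: append 42 -> window=[0, 52, 12, 42] -> max=52
step 7: append 0 -> window=[52, 12, 42, 0] -> max=52
step 8: append 20 -> window=[12, 42, 0, 20] -> max=42
Recorded maximums: 52 52 52 52 42
Changes between consecutive maximums: 1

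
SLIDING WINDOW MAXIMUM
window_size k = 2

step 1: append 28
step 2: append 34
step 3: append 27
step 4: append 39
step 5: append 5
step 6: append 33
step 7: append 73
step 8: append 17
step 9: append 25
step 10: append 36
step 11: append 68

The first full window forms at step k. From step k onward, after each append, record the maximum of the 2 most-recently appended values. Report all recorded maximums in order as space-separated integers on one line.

step 1: append 28 -> window=[28] (not full yet)
step 2: append 34 -> window=[28, 34] -> max=34
step 3: append 27 -> window=[34, 27] -> max=34
step 4: append 39 -> window=[27, 39] -> max=39
step 5: append 5 -> window=[39, 5] -> max=39
step 6: append 33 -> window=[5, 33] -> max=33
step 7: append 73 -> window=[33, 73] -> max=73
step 8: append 17 -> window=[73, 17] -> max=73
step 9: append 25 -> window=[17, 25] -> max=25
step 10: append 36 -> window=[25, 36] -> max=36
step 11: append 68 -> window=[36, 68] -> max=68

Answer: 34 34 39 39 33 73 73 25 36 68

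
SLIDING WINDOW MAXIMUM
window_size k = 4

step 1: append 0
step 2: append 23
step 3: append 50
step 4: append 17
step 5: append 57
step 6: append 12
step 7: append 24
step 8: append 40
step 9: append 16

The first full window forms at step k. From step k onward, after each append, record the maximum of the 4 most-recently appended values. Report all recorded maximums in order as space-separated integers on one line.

Answer: 50 57 57 57 57 40

Derivation:
step 1: append 0 -> window=[0] (not full yet)
step 2: append 23 -> window=[0, 23] (not full yet)
step 3: append 50 -> window=[0, 23, 50] (not full yet)
step 4: append 17 -> window=[0, 23, 50, 17] -> max=50
step 5: append 57 -> window=[23, 50, 17, 57] -> max=57
step 6: append 12 -> window=[50, 17, 57, 12] -> max=57
step 7: append 24 -> window=[17, 57, 12, 24] -> max=57
step 8: append 40 -> window=[57, 12, 24, 40] -> max=57
step 9: append 16 -> window=[12, 24, 40, 16] -> max=40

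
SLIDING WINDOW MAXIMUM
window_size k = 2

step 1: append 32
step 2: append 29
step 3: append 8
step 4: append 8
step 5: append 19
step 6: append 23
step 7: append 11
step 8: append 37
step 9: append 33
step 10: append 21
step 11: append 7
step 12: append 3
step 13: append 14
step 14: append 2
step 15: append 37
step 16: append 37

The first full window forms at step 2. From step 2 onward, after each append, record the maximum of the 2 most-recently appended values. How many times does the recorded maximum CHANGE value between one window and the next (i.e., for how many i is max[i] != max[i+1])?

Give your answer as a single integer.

step 1: append 32 -> window=[32] (not full yet)
step 2: append 29 -> window=[32, 29] -> max=32
step 3: append 8 -> window=[29, 8] -> max=29
step 4: append 8 -> window=[8, 8] -> max=8
step 5: append 19 -> window=[8, 19] -> max=19
step 6: append 23 -> window=[19, 23] -> max=23
step 7: append 11 -> window=[23, 11] -> max=23
step 8: append 37 -> window=[11, 37] -> max=37
step 9: append 33 -> window=[37, 33] -> max=37
step 10: append 21 -> window=[33, 21] -> max=33
step 11: append 7 -> window=[21, 7] -> max=21
step 12: append 3 -> window=[7, 3] -> max=7
step 13: append 14 -> window=[3, 14] -> max=14
step 14: append 2 -> window=[14, 2] -> max=14
step 15: append 37 -> window=[2, 37] -> max=37
step 16: append 37 -> window=[37, 37] -> max=37
Recorded maximums: 32 29 8 19 23 23 37 37 33 21 7 14 14 37 37
Changes between consecutive maximums: 10

Answer: 10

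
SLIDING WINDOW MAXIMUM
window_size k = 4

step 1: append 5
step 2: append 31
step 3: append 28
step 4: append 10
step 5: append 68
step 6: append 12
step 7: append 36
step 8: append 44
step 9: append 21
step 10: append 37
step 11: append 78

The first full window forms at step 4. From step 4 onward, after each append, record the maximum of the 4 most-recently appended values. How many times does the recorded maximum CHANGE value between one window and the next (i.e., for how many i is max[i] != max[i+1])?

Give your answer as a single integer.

step 1: append 5 -> window=[5] (not full yet)
step 2: append 31 -> window=[5, 31] (not full yet)
step 3: append 28 -> window=[5, 31, 28] (not full yet)
step 4: append 10 -> window=[5, 31, 28, 10] -> max=31
step 5: append 68 -> window=[31, 28, 10, 68] -> max=68
step 6: append 12 -> window=[28, 10, 68, 12] -> max=68
step 7: append 36 -> window=[10, 68, 12, 36] -> max=68
step 8: append 44 -> window=[68, 12, 36, 44] -> max=68
step 9: append 21 -> window=[12, 36, 44, 21] -> max=44
step 10: append 37 -> window=[36, 44, 21, 37] -> max=44
step 11: append 78 -> window=[44, 21, 37, 78] -> max=78
Recorded maximums: 31 68 68 68 68 44 44 78
Changes between consecutive maximums: 3

Answer: 3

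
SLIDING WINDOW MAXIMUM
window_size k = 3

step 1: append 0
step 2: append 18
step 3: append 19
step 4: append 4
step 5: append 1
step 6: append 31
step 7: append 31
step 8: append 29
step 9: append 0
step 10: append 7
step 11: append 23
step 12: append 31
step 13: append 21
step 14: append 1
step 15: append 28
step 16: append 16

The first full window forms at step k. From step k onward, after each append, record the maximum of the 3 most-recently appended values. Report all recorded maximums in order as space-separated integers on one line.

step 1: append 0 -> window=[0] (not full yet)
step 2: append 18 -> window=[0, 18] (not full yet)
step 3: append 19 -> window=[0, 18, 19] -> max=19
step 4: append 4 -> window=[18, 19, 4] -> max=19
step 5: append 1 -> window=[19, 4, 1] -> max=19
step 6: append 31 -> window=[4, 1, 31] -> max=31
step 7: append 31 -> window=[1, 31, 31] -> max=31
step 8: append 29 -> window=[31, 31, 29] -> max=31
step 9: append 0 -> window=[31, 29, 0] -> max=31
step 10: append 7 -> window=[29, 0, 7] -> max=29
step 11: append 23 -> window=[0, 7, 23] -> max=23
step 12: append 31 -> window=[7, 23, 31] -> max=31
step 13: append 21 -> window=[23, 31, 21] -> max=31
step 14: append 1 -> window=[31, 21, 1] -> max=31
step 15: append 28 -> window=[21, 1, 28] -> max=28
step 16: append 16 -> window=[1, 28, 16] -> max=28

Answer: 19 19 19 31 31 31 31 29 23 31 31 31 28 28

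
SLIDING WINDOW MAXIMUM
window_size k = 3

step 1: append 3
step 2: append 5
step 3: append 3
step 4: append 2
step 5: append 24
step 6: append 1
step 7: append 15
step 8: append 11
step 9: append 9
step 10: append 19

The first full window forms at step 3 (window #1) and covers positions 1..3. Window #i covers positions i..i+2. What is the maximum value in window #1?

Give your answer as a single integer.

Answer: 5

Derivation:
step 1: append 3 -> window=[3] (not full yet)
step 2: append 5 -> window=[3, 5] (not full yet)
step 3: append 3 -> window=[3, 5, 3] -> max=5
Window #1 max = 5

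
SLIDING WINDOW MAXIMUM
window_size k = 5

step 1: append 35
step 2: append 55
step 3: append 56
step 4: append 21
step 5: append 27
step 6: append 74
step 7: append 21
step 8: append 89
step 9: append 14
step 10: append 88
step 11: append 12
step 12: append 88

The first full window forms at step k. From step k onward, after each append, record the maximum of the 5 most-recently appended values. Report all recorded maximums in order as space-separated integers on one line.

Answer: 56 74 74 89 89 89 89 89

Derivation:
step 1: append 35 -> window=[35] (not full yet)
step 2: append 55 -> window=[35, 55] (not full yet)
step 3: append 56 -> window=[35, 55, 56] (not full yet)
step 4: append 21 -> window=[35, 55, 56, 21] (not full yet)
step 5: append 27 -> window=[35, 55, 56, 21, 27] -> max=56
step 6: append 74 -> window=[55, 56, 21, 27, 74] -> max=74
step 7: append 21 -> window=[56, 21, 27, 74, 21] -> max=74
step 8: append 89 -> window=[21, 27, 74, 21, 89] -> max=89
step 9: append 14 -> window=[27, 74, 21, 89, 14] -> max=89
step 10: append 88 -> window=[74, 21, 89, 14, 88] -> max=89
step 11: append 12 -> window=[21, 89, 14, 88, 12] -> max=89
step 12: append 88 -> window=[89, 14, 88, 12, 88] -> max=89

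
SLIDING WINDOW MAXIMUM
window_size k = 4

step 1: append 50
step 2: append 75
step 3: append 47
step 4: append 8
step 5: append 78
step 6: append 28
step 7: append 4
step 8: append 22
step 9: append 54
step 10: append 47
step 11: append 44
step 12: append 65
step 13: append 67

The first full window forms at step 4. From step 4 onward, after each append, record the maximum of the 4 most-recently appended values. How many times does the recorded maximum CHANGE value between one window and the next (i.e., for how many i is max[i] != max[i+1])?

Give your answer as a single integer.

step 1: append 50 -> window=[50] (not full yet)
step 2: append 75 -> window=[50, 75] (not full yet)
step 3: append 47 -> window=[50, 75, 47] (not full yet)
step 4: append 8 -> window=[50, 75, 47, 8] -> max=75
step 5: append 78 -> window=[75, 47, 8, 78] -> max=78
step 6: append 28 -> window=[47, 8, 78, 28] -> max=78
step 7: append 4 -> window=[8, 78, 28, 4] -> max=78
step 8: append 22 -> window=[78, 28, 4, 22] -> max=78
step 9: append 54 -> window=[28, 4, 22, 54] -> max=54
step 10: append 47 -> window=[4, 22, 54, 47] -> max=54
step 11: append 44 -> window=[22, 54, 47, 44] -> max=54
step 12: append 65 -> window=[54, 47, 44, 65] -> max=65
step 13: append 67 -> window=[47, 44, 65, 67] -> max=67
Recorded maximums: 75 78 78 78 78 54 54 54 65 67
Changes between consecutive maximums: 4

Answer: 4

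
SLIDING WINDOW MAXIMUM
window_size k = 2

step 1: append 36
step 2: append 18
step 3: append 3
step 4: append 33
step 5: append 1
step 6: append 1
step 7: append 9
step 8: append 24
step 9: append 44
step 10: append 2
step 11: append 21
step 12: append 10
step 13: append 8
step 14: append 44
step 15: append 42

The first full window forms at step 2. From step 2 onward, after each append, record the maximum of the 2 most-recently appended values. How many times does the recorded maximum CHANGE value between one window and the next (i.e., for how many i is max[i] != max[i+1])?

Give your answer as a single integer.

step 1: append 36 -> window=[36] (not full yet)
step 2: append 18 -> window=[36, 18] -> max=36
step 3: append 3 -> window=[18, 3] -> max=18
step 4: append 33 -> window=[3, 33] -> max=33
step 5: append 1 -> window=[33, 1] -> max=33
step 6: append 1 -> window=[1, 1] -> max=1
step 7: append 9 -> window=[1, 9] -> max=9
step 8: append 24 -> window=[9, 24] -> max=24
step 9: append 44 -> window=[24, 44] -> max=44
step 10: append 2 -> window=[44, 2] -> max=44
step 11: append 21 -> window=[2, 21] -> max=21
step 12: append 10 -> window=[21, 10] -> max=21
step 13: append 8 -> window=[10, 8] -> max=10
step 14: append 44 -> window=[8, 44] -> max=44
step 15: append 42 -> window=[44, 42] -> max=44
Recorded maximums: 36 18 33 33 1 9 24 44 44 21 21 10 44 44
Changes between consecutive maximums: 9

Answer: 9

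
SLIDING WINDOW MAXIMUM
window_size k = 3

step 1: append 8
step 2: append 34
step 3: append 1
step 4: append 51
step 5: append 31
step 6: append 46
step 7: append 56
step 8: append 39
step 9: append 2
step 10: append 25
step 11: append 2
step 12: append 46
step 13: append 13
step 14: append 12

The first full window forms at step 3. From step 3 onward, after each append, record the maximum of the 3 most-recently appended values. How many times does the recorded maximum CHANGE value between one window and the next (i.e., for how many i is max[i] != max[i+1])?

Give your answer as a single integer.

Answer: 5

Derivation:
step 1: append 8 -> window=[8] (not full yet)
step 2: append 34 -> window=[8, 34] (not full yet)
step 3: append 1 -> window=[8, 34, 1] -> max=34
step 4: append 51 -> window=[34, 1, 51] -> max=51
step 5: append 31 -> window=[1, 51, 31] -> max=51
step 6: append 46 -> window=[51, 31, 46] -> max=51
step 7: append 56 -> window=[31, 46, 56] -> max=56
step 8: append 39 -> window=[46, 56, 39] -> max=56
step 9: append 2 -> window=[56, 39, 2] -> max=56
step 10: append 25 -> window=[39, 2, 25] -> max=39
step 11: append 2 -> window=[2, 25, 2] -> max=25
step 12: append 46 -> window=[25, 2, 46] -> max=46
step 13: append 13 -> window=[2, 46, 13] -> max=46
step 14: append 12 -> window=[46, 13, 12] -> max=46
Recorded maximums: 34 51 51 51 56 56 56 39 25 46 46 46
Changes between consecutive maximums: 5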